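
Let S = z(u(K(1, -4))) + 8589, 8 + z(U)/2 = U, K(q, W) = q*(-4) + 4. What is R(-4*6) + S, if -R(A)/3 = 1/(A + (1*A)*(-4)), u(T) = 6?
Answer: 206039/24 ≈ 8585.0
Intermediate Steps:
K(q, W) = 4 - 4*q (K(q, W) = -4*q + 4 = 4 - 4*q)
z(U) = -16 + 2*U
S = 8585 (S = (-16 + 2*6) + 8589 = (-16 + 12) + 8589 = -4 + 8589 = 8585)
R(A) = 1/A (R(A) = -3/(A + (1*A)*(-4)) = -3/(A + A*(-4)) = -3/(A - 4*A) = -3*(-1/(3*A)) = -(-1)/A = 1/A)
R(-4*6) + S = 1/(-4*6) + 8585 = 1/(-24) + 8585 = -1/24 + 8585 = 206039/24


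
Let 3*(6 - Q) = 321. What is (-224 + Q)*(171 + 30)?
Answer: -65325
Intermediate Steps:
Q = -101 (Q = 6 - 1/3*321 = 6 - 107 = -101)
(-224 + Q)*(171 + 30) = (-224 - 101)*(171 + 30) = -325*201 = -65325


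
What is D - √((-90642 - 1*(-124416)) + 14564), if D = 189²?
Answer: 35721 - √48338 ≈ 35501.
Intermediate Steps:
D = 35721
D - √((-90642 - 1*(-124416)) + 14564) = 35721 - √((-90642 - 1*(-124416)) + 14564) = 35721 - √((-90642 + 124416) + 14564) = 35721 - √(33774 + 14564) = 35721 - √48338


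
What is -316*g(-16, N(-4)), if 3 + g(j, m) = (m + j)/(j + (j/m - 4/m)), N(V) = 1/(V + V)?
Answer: 94405/96 ≈ 983.39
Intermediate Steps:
N(V) = 1/(2*V)
g(j, m) = -3 + (j + m)/(j - 4/m + j/m) (g(j, m) = -3 + (m + j)/(j + (j/m - 4/m)) = -3 + (j + m)/(j + (-4/m + j/m)) = -3 + (j + m)/(j - 4/m + j/m))
-316*g(-16, N(-4)) = -316*(12 + ((½)/(-4))² - 3*(-16) - 2*(-16)*(½)/(-4))/(-4 - 16 - 8/(-4)) = -316*(12 + ((½)*(-¼))² + 48 - 2*(-16)*(½)*(-¼))/(-4 - 16 - 8*(-1)/4) = -316*(12 + (-⅛)² + 48 - 2*(-16)*(-⅛))/(-4 - 16 - 16*(-⅛)) = -316*(12 + 1/64 + 48 - 4)/(-4 - 16 + 2) = -316*3585/((-18)*64) = -(-158)*3585/(9*64) = -316*(-1195/384) = 94405/96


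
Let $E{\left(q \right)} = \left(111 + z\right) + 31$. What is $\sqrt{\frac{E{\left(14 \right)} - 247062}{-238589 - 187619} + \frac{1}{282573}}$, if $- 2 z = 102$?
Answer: $\frac{\sqrt{58367224565570724026}}{10036239432} \approx 0.76123$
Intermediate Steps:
$z = -51$ ($z = \left(- \frac{1}{2}\right) 102 = -51$)
$E{\left(q \right)} = 91$ ($E{\left(q \right)} = \left(111 - 51\right) + 31 = 60 + 31 = 91$)
$\sqrt{\frac{E{\left(14 \right)} - 247062}{-238589 - 187619} + \frac{1}{282573}} = \sqrt{\frac{91 - 247062}{-238589 - 187619} + \frac{1}{282573}} = \sqrt{- \frac{246971}{-426208} + \frac{1}{282573}} = \sqrt{\left(-246971\right) \left(- \frac{1}{426208}\right) + \frac{1}{282573}} = \sqrt{\frac{246971}{426208} + \frac{1}{282573}} = \sqrt{\frac{69787762591}{120434873184}} = \frac{\sqrt{58367224565570724026}}{10036239432}$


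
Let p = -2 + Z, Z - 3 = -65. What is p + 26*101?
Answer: 2562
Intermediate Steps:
Z = -62 (Z = 3 - 65 = -62)
p = -64 (p = -2 - 62 = -64)
p + 26*101 = -64 + 26*101 = -64 + 2626 = 2562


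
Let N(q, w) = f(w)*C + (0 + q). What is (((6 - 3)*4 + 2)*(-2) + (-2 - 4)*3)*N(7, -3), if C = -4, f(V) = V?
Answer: -874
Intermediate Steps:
N(q, w) = q - 4*w (N(q, w) = w*(-4) + (0 + q) = -4*w + q = q - 4*w)
(((6 - 3)*4 + 2)*(-2) + (-2 - 4)*3)*N(7, -3) = (((6 - 3)*4 + 2)*(-2) + (-2 - 4)*3)*(7 - 4*(-3)) = ((3*4 + 2)*(-2) - 6*3)*(7 + 12) = ((12 + 2)*(-2) - 18)*19 = (14*(-2) - 18)*19 = (-28 - 18)*19 = -46*19 = -874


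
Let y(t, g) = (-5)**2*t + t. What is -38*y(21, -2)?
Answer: -20748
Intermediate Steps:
y(t, g) = 26*t (y(t, g) = 25*t + t = 26*t)
-38*y(21, -2) = -988*21 = -38*546 = -20748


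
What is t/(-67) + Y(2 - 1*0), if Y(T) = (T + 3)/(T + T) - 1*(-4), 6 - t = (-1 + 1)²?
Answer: 1383/268 ≈ 5.1604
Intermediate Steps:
t = 6 (t = 6 - (-1 + 1)² = 6 - 1*0² = 6 - 1*0 = 6 + 0 = 6)
Y(T) = 4 + (3 + T)/(2*T) (Y(T) = (3 + T)/((2*T)) + 4 = (3 + T)*(1/(2*T)) + 4 = (3 + T)/(2*T) + 4 = 4 + (3 + T)/(2*T))
t/(-67) + Y(2 - 1*0) = 6/(-67) + 3*(1 + 3*(2 - 1*0))/(2*(2 - 1*0)) = -1/67*6 + 3*(1 + 3*(2 + 0))/(2*(2 + 0)) = -6/67 + (3/2)*(1 + 3*2)/2 = -6/67 + (3/2)*(½)*(1 + 6) = -6/67 + (3/2)*(½)*7 = -6/67 + 21/4 = 1383/268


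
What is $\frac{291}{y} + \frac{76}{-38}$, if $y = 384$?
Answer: $- \frac{159}{128} \approx -1.2422$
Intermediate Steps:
$\frac{291}{y} + \frac{76}{-38} = \frac{291}{384} + \frac{76}{-38} = 291 \cdot \frac{1}{384} + 76 \left(- \frac{1}{38}\right) = \frac{97}{128} - 2 = - \frac{159}{128}$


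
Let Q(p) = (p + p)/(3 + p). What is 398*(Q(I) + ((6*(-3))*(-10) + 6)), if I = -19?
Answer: 299893/4 ≈ 74973.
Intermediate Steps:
Q(p) = 2*p/(3 + p) (Q(p) = (2*p)/(3 + p) = 2*p/(3 + p))
398*(Q(I) + ((6*(-3))*(-10) + 6)) = 398*(2*(-19)/(3 - 19) + ((6*(-3))*(-10) + 6)) = 398*(2*(-19)/(-16) + (-18*(-10) + 6)) = 398*(2*(-19)*(-1/16) + (180 + 6)) = 398*(19/8 + 186) = 398*(1507/8) = 299893/4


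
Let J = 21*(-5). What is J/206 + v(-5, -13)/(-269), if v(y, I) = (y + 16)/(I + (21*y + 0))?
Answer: -832661/1634713 ≈ -0.50936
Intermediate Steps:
J = -105
v(y, I) = (16 + y)/(I + 21*y)
J/206 + v(-5, -13)/(-269) = -105/206 + ((16 - 5)/(-13 + 21*(-5)))/(-269) = -105*1/206 + (11/(-13 - 105))*(-1/269) = -105/206 + (11/(-118))*(-1/269) = -105/206 - 1/118*11*(-1/269) = -105/206 - 11/118*(-1/269) = -105/206 + 11/31742 = -832661/1634713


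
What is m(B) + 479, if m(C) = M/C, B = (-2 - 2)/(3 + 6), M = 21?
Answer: 1727/4 ≈ 431.75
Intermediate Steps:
B = -4/9 ≈ -0.44444
m(C) = 21/C
m(B) + 479 = 21/(-4/9) + 479 = 21*(-9/4) + 479 = -189/4 + 479 = 1727/4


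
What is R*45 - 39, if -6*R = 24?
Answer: -219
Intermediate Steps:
R = -4 (R = -⅙*24 = -4)
R*45 - 39 = -4*45 - 39 = -180 - 39 = -219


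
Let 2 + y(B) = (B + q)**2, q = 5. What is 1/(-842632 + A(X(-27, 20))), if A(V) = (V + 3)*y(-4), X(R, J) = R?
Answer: -1/842608 ≈ -1.1868e-6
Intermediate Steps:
y(B) = -2 + (5 + B)**2 (y(B) = -2 + (B + 5)**2 = -2 + (5 + B)**2)
A(V) = -3 - V (A(V) = (V + 3)*(-2 + (5 - 4)**2) = (3 + V)*(-2 + 1**2) = (3 + V)*(-2 + 1) = (3 + V)*(-1) = -3 - V)
1/(-842632 + A(X(-27, 20))) = 1/(-842632 + (-3 - 1*(-27))) = 1/(-842632 + (-3 + 27)) = 1/(-842632 + 24) = 1/(-842608) = -1/842608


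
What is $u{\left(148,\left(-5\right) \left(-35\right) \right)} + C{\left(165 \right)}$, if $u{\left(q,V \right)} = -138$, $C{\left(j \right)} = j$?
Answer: $27$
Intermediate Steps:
$u{\left(148,\left(-5\right) \left(-35\right) \right)} + C{\left(165 \right)} = -138 + 165 = 27$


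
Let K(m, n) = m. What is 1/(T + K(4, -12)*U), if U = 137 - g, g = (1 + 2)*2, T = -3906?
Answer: -1/3382 ≈ -0.00029568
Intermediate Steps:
g = 6 (g = 3*2 = 6)
U = 131 (U = 137 - 1*6 = 137 - 6 = 131)
1/(T + K(4, -12)*U) = 1/(-3906 + 4*131) = 1/(-3906 + 524) = 1/(-3382) = -1/3382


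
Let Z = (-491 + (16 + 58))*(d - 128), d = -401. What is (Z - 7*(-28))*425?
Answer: 93835325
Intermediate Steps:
Z = 220593 (Z = (-491 + (16 + 58))*(-401 - 128) = (-491 + 74)*(-529) = -417*(-529) = 220593)
(Z - 7*(-28))*425 = (220593 - 7*(-28))*425 = (220593 + 196)*425 = 220789*425 = 93835325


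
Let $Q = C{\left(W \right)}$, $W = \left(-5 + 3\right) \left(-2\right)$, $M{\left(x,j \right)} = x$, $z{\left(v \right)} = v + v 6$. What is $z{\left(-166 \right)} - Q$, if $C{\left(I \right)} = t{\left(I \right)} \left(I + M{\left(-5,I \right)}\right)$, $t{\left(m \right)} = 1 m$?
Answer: $-1158$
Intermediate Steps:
$z{\left(v \right)} = 7 v$ ($z{\left(v \right)} = v + 6 v = 7 v$)
$t{\left(m \right)} = m$
$W = 4$ ($W = \left(-2\right) \left(-2\right) = 4$)
$C{\left(I \right)} = I \left(-5 + I\right)$ ($C{\left(I \right)} = I \left(I - 5\right) = I \left(-5 + I\right)$)
$Q = -4$ ($Q = 4 \left(-5 + 4\right) = 4 \left(-1\right) = -4$)
$z{\left(-166 \right)} - Q = 7 \left(-166\right) - -4 = -1162 + 4 = -1158$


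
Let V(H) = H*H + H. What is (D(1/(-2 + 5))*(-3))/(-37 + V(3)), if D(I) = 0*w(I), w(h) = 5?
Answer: 0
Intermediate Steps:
V(H) = H + H² (V(H) = H² + H = H + H²)
D(I) = 0 (D(I) = 0*5 = 0)
(D(1/(-2 + 5))*(-3))/(-37 + V(3)) = (0*(-3))/(-37 + 3*(1 + 3)) = 0/(-37 + 3*4) = 0/(-37 + 12) = 0/(-25) = 0*(-1/25) = 0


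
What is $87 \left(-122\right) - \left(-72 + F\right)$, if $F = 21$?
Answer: $-10563$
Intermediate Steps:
$87 \left(-122\right) - \left(-72 + F\right) = 87 \left(-122\right) + \left(72 - 21\right) = -10614 + \left(72 - 21\right) = -10614 + 51 = -10563$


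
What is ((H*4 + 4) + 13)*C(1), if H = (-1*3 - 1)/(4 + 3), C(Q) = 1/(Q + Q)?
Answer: 103/14 ≈ 7.3571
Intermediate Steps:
C(Q) = 1/(2*Q)
H = -4/7 (H = (-3 - 1)/7 = -4*1/7 = -4/7 ≈ -0.57143)
((H*4 + 4) + 13)*C(1) = ((-4/7*4 + 4) + 13)*((1/2)/1) = ((-16/7 + 4) + 13)*((1/2)*1) = (12/7 + 13)*(1/2) = (103/7)*(1/2) = 103/14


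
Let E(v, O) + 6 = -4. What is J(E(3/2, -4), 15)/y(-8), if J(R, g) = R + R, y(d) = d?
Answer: 5/2 ≈ 2.5000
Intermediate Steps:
E(v, O) = -10 (E(v, O) = -6 - 4 = -10)
J(R, g) = 2*R
J(E(3/2, -4), 15)/y(-8) = (2*(-10))/(-8) = -20*(-⅛) = 5/2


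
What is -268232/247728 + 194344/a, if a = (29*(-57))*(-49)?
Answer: 366923099/278683678 ≈ 1.3166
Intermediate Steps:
a = 80997 (a = -1653*(-49) = 80997)
-268232/247728 + 194344/a = -268232/247728 + 194344/80997 = -268232*1/247728 + 194344*(1/80997) = -33529/30966 + 194344/80997 = 366923099/278683678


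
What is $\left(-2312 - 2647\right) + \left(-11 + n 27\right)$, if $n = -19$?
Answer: $-5483$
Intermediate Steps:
$\left(-2312 - 2647\right) + \left(-11 + n 27\right) = \left(-2312 - 2647\right) - 524 = -4959 - 524 = -5483$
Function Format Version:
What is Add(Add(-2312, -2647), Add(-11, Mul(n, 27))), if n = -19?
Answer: -5483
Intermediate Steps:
Add(Add(-2312, -2647), Add(-11, Mul(n, 27))) = Add(Add(-2312, -2647), Add(-11, Mul(-19, 27))) = Add(-4959, Add(-11, -513)) = Add(-4959, -524) = -5483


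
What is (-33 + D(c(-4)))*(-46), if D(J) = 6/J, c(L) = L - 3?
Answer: 10902/7 ≈ 1557.4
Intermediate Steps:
c(L) = -3 + L
(-33 + D(c(-4)))*(-46) = (-33 + 6/(-3 - 4))*(-46) = (-33 + 6/(-7))*(-46) = (-33 + 6*(-⅐))*(-46) = (-33 - 6/7)*(-46) = -237/7*(-46) = 10902/7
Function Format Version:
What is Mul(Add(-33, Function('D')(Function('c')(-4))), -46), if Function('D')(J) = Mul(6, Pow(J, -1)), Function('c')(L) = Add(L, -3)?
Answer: Rational(10902, 7) ≈ 1557.4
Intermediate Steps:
Function('c')(L) = Add(-3, L)
Mul(Add(-33, Function('D')(Function('c')(-4))), -46) = Mul(Add(-33, Mul(6, Pow(Add(-3, -4), -1))), -46) = Mul(Add(-33, Mul(6, Pow(-7, -1))), -46) = Mul(Add(-33, Mul(6, Rational(-1, 7))), -46) = Mul(Add(-33, Rational(-6, 7)), -46) = Mul(Rational(-237, 7), -46) = Rational(10902, 7)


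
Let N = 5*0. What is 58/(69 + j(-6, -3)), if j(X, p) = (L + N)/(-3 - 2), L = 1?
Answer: 145/172 ≈ 0.84302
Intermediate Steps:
N = 0
j(X, p) = -⅕ (j(X, p) = (1 + 0)/(-3 - 2) = 1/(-5) = 1*(-⅕) = -⅕)
58/(69 + j(-6, -3)) = 58/(69 - ⅕) = 58/(344/5) = 58*(5/344) = 145/172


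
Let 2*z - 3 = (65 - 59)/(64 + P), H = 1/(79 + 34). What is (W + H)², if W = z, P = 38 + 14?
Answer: 404693689/171819664 ≈ 2.3553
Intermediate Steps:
P = 52
H = 1/113 ≈ 0.0088496
z = 177/116 (z = 3/2 + ((65 - 59)/(64 + 52))/2 = 3/2 + (6/116)/2 = 3/2 + (6*(1/116))/2 = 3/2 + (½)*(3/58) = 3/2 + 3/116 = 177/116 ≈ 1.5259)
W = 177/116 ≈ 1.5259
(W + H)² = (177/116 + 1/113)² = (20117/13108)² = 404693689/171819664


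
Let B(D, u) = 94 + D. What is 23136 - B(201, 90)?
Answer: 22841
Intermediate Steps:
23136 - B(201, 90) = 23136 - (94 + 201) = 23136 - 1*295 = 23136 - 295 = 22841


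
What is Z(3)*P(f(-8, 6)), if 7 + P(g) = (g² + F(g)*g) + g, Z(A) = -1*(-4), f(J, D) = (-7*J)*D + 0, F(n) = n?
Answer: 904484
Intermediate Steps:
f(J, D) = -7*D*J (f(J, D) = -7*D*J + 0 = -7*D*J)
Z(A) = 4
P(g) = -7 + g + 2*g² (P(g) = -7 + ((g² + g*g) + g) = -7 + ((g² + g²) + g) = -7 + (2*g² + g) = -7 + (g + 2*g²) = -7 + g + 2*g²)
Z(3)*P(f(-8, 6)) = 4*(-7 - 7*6*(-8) + 2*(-7*6*(-8))²) = 4*(-7 + 336 + 2*336²) = 4*(-7 + 336 + 2*112896) = 4*(-7 + 336 + 225792) = 4*226121 = 904484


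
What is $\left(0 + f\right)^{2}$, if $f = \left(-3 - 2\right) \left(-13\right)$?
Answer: $4225$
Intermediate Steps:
$f = 65$ ($f = \left(-3 - 2\right) \left(-13\right) = \left(-5\right) \left(-13\right) = 65$)
$\left(0 + f\right)^{2} = \left(0 + 65\right)^{2} = 65^{2} = 4225$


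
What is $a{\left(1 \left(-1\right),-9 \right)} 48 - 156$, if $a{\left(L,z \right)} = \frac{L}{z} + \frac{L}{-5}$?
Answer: $- \frac{2116}{15} \approx -141.07$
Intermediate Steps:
$a{\left(L,z \right)} = - \frac{L}{5} + \frac{L}{z}$ ($a{\left(L,z \right)} = \frac{L}{z} + L \left(- \frac{1}{5}\right) = \frac{L}{z} - \frac{L}{5} = - \frac{L}{5} + \frac{L}{z}$)
$a{\left(1 \left(-1\right),-9 \right)} 48 - 156 = \left(- \frac{1 \left(-1\right)}{5} + \frac{1 \left(-1\right)}{-9}\right) 48 - 156 = \left(\left(- \frac{1}{5}\right) \left(-1\right) - - \frac{1}{9}\right) 48 - 156 = \left(\frac{1}{5} + \frac{1}{9}\right) 48 - 156 = \frac{14}{45} \cdot 48 - 156 = \frac{224}{15} - 156 = - \frac{2116}{15}$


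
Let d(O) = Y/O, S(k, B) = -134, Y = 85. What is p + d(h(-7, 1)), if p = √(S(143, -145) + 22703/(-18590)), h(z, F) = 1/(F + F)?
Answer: 170 + 3*I*√30723770/1430 ≈ 170.0 + 11.628*I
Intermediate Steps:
h(z, F) = 1/(2*F)
d(O) = 85/O
p = 3*I*√30723770/1430 (p = √(-134 + 22703/(-18590)) = √(-134 + 22703*(-1/18590)) = √(-134 - 22703/18590) = √(-2513763/18590) = 3*I*√30723770/1430 ≈ 11.628*I)
p + d(h(-7, 1)) = 3*I*√30723770/1430 + 85/(((½)/1)) = 3*I*√30723770/1430 + 85/(((½)*1)) = 3*I*√30723770/1430 + 85/(½) = 3*I*√30723770/1430 + 85*2 = 3*I*√30723770/1430 + 170 = 170 + 3*I*√30723770/1430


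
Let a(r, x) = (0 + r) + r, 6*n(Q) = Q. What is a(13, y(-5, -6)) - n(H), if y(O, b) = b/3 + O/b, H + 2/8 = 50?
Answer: 425/24 ≈ 17.708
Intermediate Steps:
H = 199/4 (H = -1/4 + 50 = 199/4 ≈ 49.750)
y(O, b) = b/3 + O/b (y(O, b) = b*(1/3) + O/b = b/3 + O/b)
n(Q) = Q/6
a(r, x) = 2*r (a(r, x) = r + r = 2*r)
a(13, y(-5, -6)) - n(H) = 2*13 - 199/(6*4) = 26 - 1*199/24 = 26 - 199/24 = 425/24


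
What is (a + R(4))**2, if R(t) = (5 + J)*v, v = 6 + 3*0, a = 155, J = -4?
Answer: 25921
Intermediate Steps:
v = 6 (v = 6 + 0 = 6)
R(t) = 6 (R(t) = (5 - 4)*6 = 1*6 = 6)
(a + R(4))**2 = (155 + 6)**2 = 161**2 = 25921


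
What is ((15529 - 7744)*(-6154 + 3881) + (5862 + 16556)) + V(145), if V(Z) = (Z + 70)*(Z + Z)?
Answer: -17610537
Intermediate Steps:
V(Z) = 2*Z*(70 + Z) (V(Z) = (70 + Z)*(2*Z) = 2*Z*(70 + Z))
((15529 - 7744)*(-6154 + 3881) + (5862 + 16556)) + V(145) = ((15529 - 7744)*(-6154 + 3881) + (5862 + 16556)) + 2*145*(70 + 145) = (7785*(-2273) + 22418) + 2*145*215 = (-17695305 + 22418) + 62350 = -17672887 + 62350 = -17610537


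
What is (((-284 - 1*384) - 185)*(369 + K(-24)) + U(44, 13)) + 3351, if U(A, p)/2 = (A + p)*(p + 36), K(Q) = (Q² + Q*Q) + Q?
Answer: -1268004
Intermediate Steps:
K(Q) = Q + 2*Q² (K(Q) = (Q² + Q²) + Q = 2*Q² + Q = Q + 2*Q²)
U(A, p) = 2*(36 + p)*(A + p) (U(A, p) = 2*((A + p)*(p + 36)) = 2*((A + p)*(36 + p)) = 2*((36 + p)*(A + p)) = 2*(36 + p)*(A + p))
(((-284 - 1*384) - 185)*(369 + K(-24)) + U(44, 13)) + 3351 = (((-284 - 1*384) - 185)*(369 - 24*(1 + 2*(-24))) + (2*13² + 72*44 + 72*13 + 2*44*13)) + 3351 = (((-284 - 384) - 185)*(369 - 24*(1 - 48)) + (2*169 + 3168 + 936 + 1144)) + 3351 = ((-668 - 185)*(369 - 24*(-47)) + (338 + 3168 + 936 + 1144)) + 3351 = (-853*(369 + 1128) + 5586) + 3351 = (-853*1497 + 5586) + 3351 = (-1276941 + 5586) + 3351 = -1271355 + 3351 = -1268004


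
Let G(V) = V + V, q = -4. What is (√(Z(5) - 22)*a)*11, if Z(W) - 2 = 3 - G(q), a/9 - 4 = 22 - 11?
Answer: 4455*I ≈ 4455.0*I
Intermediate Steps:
a = 135 (a = 36 + 9*(22 - 11) = 36 + 9*11 = 36 + 99 = 135)
G(V) = 2*V
Z(W) = 13 (Z(W) = 2 + (3 - 2*(-4)) = 2 + (3 - 1*(-8)) = 2 + (3 + 8) = 2 + 11 = 13)
(√(Z(5) - 22)*a)*11 = (√(13 - 22)*135)*11 = (√(-9)*135)*11 = ((3*I)*135)*11 = (405*I)*11 = 4455*I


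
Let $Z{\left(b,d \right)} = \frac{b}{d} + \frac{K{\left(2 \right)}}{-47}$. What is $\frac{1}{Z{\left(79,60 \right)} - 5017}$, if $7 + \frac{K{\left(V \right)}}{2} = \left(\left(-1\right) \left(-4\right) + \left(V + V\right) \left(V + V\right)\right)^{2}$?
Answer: $- \frac{2820}{14191387} \approx -0.00019871$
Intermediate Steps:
$K{\left(V \right)} = -14 + 2 \left(4 + 4 V^{2}\right)^{2}$ ($K{\left(V \right)} = -14 + 2 \left(\left(-1\right) \left(-4\right) + \left(V + V\right) \left(V + V\right)\right)^{2} = -14 + 2 \left(4 + 2 V 2 V\right)^{2} = -14 + 2 \left(4 + 4 V^{2}\right)^{2}$)
$Z{\left(b,d \right)} = - \frac{786}{47} + \frac{b}{d}$ ($Z{\left(b,d \right)} = \frac{b}{d} + \frac{-14 + 32 \left(1 + 2^{2}\right)^{2}}{-47} = \frac{b}{d} + \left(-14 + 32 \left(1 + 4\right)^{2}\right) \left(- \frac{1}{47}\right) = \frac{b}{d} + \left(-14 + 32 \cdot 5^{2}\right) \left(- \frac{1}{47}\right) = \frac{b}{d} + \left(-14 + 32 \cdot 25\right) \left(- \frac{1}{47}\right) = \frac{b}{d} + \left(-14 + 800\right) \left(- \frac{1}{47}\right) = \frac{b}{d} + 786 \left(- \frac{1}{47}\right) = \frac{b}{d} - \frac{786}{47} = - \frac{786}{47} + \frac{b}{d}$)
$\frac{1}{Z{\left(79,60 \right)} - 5017} = \frac{1}{\left(- \frac{786}{47} + \frac{79}{60}\right) - 5017} = \frac{1}{- \frac{43447}{2820} - 5017} = \frac{1}{- \frac{14191387}{2820}} = - \frac{2820}{14191387}$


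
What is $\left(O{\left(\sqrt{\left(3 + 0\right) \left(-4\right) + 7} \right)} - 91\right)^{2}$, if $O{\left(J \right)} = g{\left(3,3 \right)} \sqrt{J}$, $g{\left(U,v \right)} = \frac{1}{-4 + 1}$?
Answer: $\frac{\left(273 + \sqrt[4]{5} \sqrt{i}\right)^{2}}{9} \approx 8345.1 + 64.396 i$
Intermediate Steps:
$g{\left(U,v \right)} = - \frac{1}{3}$ ($g{\left(U,v \right)} = \frac{1}{-3} = - \frac{1}{3}$)
$O{\left(J \right)} = - \frac{\sqrt{J}}{3}$
$\left(O{\left(\sqrt{\left(3 + 0\right) \left(-4\right) + 7} \right)} - 91\right)^{2} = \left(- \frac{\sqrt{\sqrt{\left(3 + 0\right) \left(-4\right) + 7}}}{3} - 91\right)^{2} = \left(- \frac{\sqrt{\sqrt{3 \left(-4\right) + 7}}}{3} - 91\right)^{2} = \left(- \frac{\sqrt{\sqrt{-12 + 7}}}{3} - 91\right)^{2} = \left(- \frac{\sqrt{\sqrt{-5}}}{3} - 91\right)^{2} = \left(- \frac{\sqrt{i \sqrt{5}}}{3} - 91\right)^{2} = \left(- \frac{\sqrt[4]{5} \sqrt{i}}{3} - 91\right)^{2} = \left(-91 - \frac{\sqrt[4]{5} \sqrt{i}}{3}\right)^{2}$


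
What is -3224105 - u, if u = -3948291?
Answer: 724186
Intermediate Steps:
-3224105 - u = -3224105 - 1*(-3948291) = -3224105 + 3948291 = 724186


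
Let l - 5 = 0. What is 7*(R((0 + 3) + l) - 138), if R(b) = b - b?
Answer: -966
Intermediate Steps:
l = 5 (l = 5 + 0 = 5)
R(b) = 0
7*(R((0 + 3) + l) - 138) = 7*(0 - 138) = 7*(-138) = -966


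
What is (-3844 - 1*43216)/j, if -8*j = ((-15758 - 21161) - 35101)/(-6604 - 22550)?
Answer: 42214992/277 ≈ 1.5240e+5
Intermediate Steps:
j = -18005/58308 (j = -((-15758 - 21161) - 35101)/(8*(-6604 - 22550)) = -(-36919 - 35101)/(8*(-29154)) = -(-18005)*(-1)/(2*29154) = -1/8*36010/14577 = -18005/58308 ≈ -0.30879)
(-3844 - 1*43216)/j = (-3844 - 1*43216)/(-18005/58308) = (-3844 - 43216)*(-58308/18005) = -47060*(-58308/18005) = 42214992/277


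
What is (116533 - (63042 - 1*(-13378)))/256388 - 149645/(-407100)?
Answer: 683714807/1304694435 ≈ 0.52404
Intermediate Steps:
(116533 - (63042 - 1*(-13378)))/256388 - 149645/(-407100) = (116533 - (63042 + 13378))*(1/256388) - 149645*(-1/407100) = (116533 - 1*76420)*(1/256388) + 29929/81420 = (116533 - 76420)*(1/256388) + 29929/81420 = 40113*(1/256388) + 29929/81420 = 40113/256388 + 29929/81420 = 683714807/1304694435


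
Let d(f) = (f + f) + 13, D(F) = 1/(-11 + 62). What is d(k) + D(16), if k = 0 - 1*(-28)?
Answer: 3520/51 ≈ 69.020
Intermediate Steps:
D(F) = 1/51
k = 28 (k = 0 + 28 = 28)
d(f) = 13 + 2*f (d(f) = 2*f + 13 = 13 + 2*f)
d(k) + D(16) = (13 + 2*28) + 1/51 = (13 + 56) + 1/51 = 69 + 1/51 = 3520/51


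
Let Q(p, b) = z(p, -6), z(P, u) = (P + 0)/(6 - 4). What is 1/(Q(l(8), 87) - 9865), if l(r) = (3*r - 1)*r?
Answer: -1/9773 ≈ -0.00010232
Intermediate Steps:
z(P, u) = P/2
l(r) = r*(-1 + 3*r) (l(r) = (-1 + 3*r)*r = r*(-1 + 3*r))
Q(p, b) = p/2
1/(Q(l(8), 87) - 9865) = 1/((8*(-1 + 3*8))/2 - 9865) = 1/((8*(-1 + 24))/2 - 9865) = 1/((8*23)/2 - 9865) = 1/((½)*184 - 9865) = 1/(92 - 9865) = 1/(-9773) = -1/9773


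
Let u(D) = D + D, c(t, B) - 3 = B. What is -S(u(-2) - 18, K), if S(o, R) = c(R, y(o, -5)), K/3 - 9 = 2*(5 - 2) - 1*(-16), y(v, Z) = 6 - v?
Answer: -31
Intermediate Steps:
c(t, B) = 3 + B
u(D) = 2*D
K = 93 (K = 27 + 3*(2*(5 - 2) - 1*(-16)) = 27 + 3*(2*3 + 16) = 27 + 3*(6 + 16) = 27 + 3*22 = 27 + 66 = 93)
S(o, R) = 9 - o (S(o, R) = 3 + (6 - o) = 9 - o)
-S(u(-2) - 18, K) = -(9 - (2*(-2) - 18)) = -(9 - (-4 - 18)) = -(9 - 1*(-22)) = -(9 + 22) = -1*31 = -31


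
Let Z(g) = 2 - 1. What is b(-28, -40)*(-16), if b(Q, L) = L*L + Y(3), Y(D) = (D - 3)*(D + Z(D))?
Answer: -25600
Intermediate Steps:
Z(g) = 1
Y(D) = (1 + D)*(-3 + D) (Y(D) = (D - 3)*(D + 1) = (-3 + D)*(1 + D) = (1 + D)*(-3 + D))
b(Q, L) = L² (b(Q, L) = L*L + (-3 + 3² - 2*3) = L² + (-3 + 9 - 6) = L² + 0 = L²)
b(-28, -40)*(-16) = (-40)²*(-16) = 1600*(-16) = -25600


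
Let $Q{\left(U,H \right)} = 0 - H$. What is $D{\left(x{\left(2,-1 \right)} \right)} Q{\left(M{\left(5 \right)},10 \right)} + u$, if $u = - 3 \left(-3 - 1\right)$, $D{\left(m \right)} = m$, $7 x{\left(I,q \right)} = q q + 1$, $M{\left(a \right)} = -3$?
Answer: $\frac{64}{7} \approx 9.1429$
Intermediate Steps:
$Q{\left(U,H \right)} = - H$
$x{\left(I,q \right)} = \frac{1}{7} + \frac{q^{2}}{7}$ ($x{\left(I,q \right)} = \frac{q q + 1}{7} = \frac{q^{2} + 1}{7} = \frac{1 + q^{2}}{7} = \frac{1}{7} + \frac{q^{2}}{7}$)
$u = 12$ ($u = \left(-3\right) \left(-4\right) = 12$)
$D{\left(x{\left(2,-1 \right)} \right)} Q{\left(M{\left(5 \right)},10 \right)} + u = \left(\frac{1}{7} + \frac{\left(-1\right)^{2}}{7}\right) \left(\left(-1\right) 10\right) + 12 = \left(\frac{1}{7} + \frac{1}{7} \cdot 1\right) \left(-10\right) + 12 = \left(\frac{1}{7} + \frac{1}{7}\right) \left(-10\right) + 12 = \frac{2}{7} \left(-10\right) + 12 = - \frac{20}{7} + 12 = \frac{64}{7}$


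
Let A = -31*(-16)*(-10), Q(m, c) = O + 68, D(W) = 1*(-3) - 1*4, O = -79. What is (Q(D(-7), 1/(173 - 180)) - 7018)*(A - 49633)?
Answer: 383734197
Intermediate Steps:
D(W) = -7 (D(W) = -3 - 4 = -7)
Q(m, c) = -11 (Q(m, c) = -79 + 68 = -11)
A = -4960 (A = 496*(-10) = -4960)
(Q(D(-7), 1/(173 - 180)) - 7018)*(A - 49633) = (-11 - 7018)*(-4960 - 49633) = -7029*(-54593) = 383734197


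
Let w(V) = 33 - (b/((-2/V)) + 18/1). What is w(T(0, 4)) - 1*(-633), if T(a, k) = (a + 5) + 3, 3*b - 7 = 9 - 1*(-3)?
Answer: 2020/3 ≈ 673.33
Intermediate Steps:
b = 19/3 (b = 7/3 + (9 - 1*(-3))/3 = 7/3 + (9 + 3)/3 = 7/3 + (⅓)*12 = 7/3 + 4 = 19/3 ≈ 6.3333)
T(a, k) = 8 + a (T(a, k) = (5 + a) + 3 = 8 + a)
w(V) = 15 + 19*V/6 (w(V) = 33 - (19/(3*((-2/V))) + 18/1) = 33 - (19*(-V/2)/3 + 18*1) = 33 - (-19*V/6 + 18) = 33 - (18 - 19*V/6) = 33 + (-18 + 19*V/6) = 15 + 19*V/6)
w(T(0, 4)) - 1*(-633) = (15 + 19*(8 + 0)/6) - 1*(-633) = (15 + (19/6)*8) + 633 = (15 + 76/3) + 633 = 121/3 + 633 = 2020/3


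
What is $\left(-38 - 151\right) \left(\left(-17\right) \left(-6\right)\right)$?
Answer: $-19278$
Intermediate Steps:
$\left(-38 - 151\right) \left(\left(-17\right) \left(-6\right)\right) = \left(-189\right) 102 = -19278$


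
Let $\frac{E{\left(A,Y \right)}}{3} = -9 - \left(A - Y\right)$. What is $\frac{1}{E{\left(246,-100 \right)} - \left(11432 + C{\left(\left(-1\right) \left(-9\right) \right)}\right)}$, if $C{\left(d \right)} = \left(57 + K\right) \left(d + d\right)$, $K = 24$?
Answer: $- \frac{1}{13955} \approx -7.1659 \cdot 10^{-5}$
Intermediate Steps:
$E{\left(A,Y \right)} = -27 - 3 A + 3 Y$ ($E{\left(A,Y \right)} = 3 \left(-9 - \left(A - Y\right)\right) = 3 \left(-9 + Y - A\right) = -27 - 3 A + 3 Y$)
$C{\left(d \right)} = 162 d$ ($C{\left(d \right)} = \left(57 + 24\right) \left(d + d\right) = 81 \cdot 2 d = 162 d$)
$\frac{1}{E{\left(246,-100 \right)} - \left(11432 + C{\left(\left(-1\right) \left(-9\right) \right)}\right)} = \frac{1}{\left(-27 - 738 + 3 \left(-100\right)\right) - \left(11432 + 162 \left(\left(-1\right) \left(-9\right)\right)\right)} = \frac{1}{\left(-27 - 738 - 300\right) - \left(11432 + 162 \cdot 9\right)} = \frac{1}{-1065 - 12890} = \frac{1}{-13955} = - \frac{1}{13955}$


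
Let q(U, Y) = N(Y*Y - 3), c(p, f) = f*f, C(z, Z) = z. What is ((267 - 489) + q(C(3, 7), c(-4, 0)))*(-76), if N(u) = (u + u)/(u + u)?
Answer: 16796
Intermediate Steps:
c(p, f) = f²
N(u) = 1 (N(u) = (2*u)/((2*u)) = (2*u)*(1/(2*u)) = 1)
q(U, Y) = 1
((267 - 489) + q(C(3, 7), c(-4, 0)))*(-76) = ((267 - 489) + 1)*(-76) = (-222 + 1)*(-76) = -221*(-76) = 16796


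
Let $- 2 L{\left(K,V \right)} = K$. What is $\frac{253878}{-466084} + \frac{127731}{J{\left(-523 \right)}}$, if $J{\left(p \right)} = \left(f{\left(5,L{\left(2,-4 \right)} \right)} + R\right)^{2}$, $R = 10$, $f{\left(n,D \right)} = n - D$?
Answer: $\frac{14867095659}{29829376} \approx 498.4$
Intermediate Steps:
$L{\left(K,V \right)} = - \frac{K}{2}$
$J{\left(p \right)} = 256$ ($J{\left(p \right)} = \left(\left(5 - \left(- \frac{1}{2}\right) 2\right) + 10\right)^{2} = \left(\left(5 - -1\right) + 10\right)^{2} = \left(\left(5 + 1\right) + 10\right)^{2} = \left(6 + 10\right)^{2} = 16^{2} = 256$)
$\frac{253878}{-466084} + \frac{127731}{J{\left(-523 \right)}} = \frac{253878}{-466084} + \frac{127731}{256} = 253878 \left(- \frac{1}{466084}\right) + 127731 \cdot \frac{1}{256} = - \frac{126939}{233042} + \frac{127731}{256} = \frac{14867095659}{29829376}$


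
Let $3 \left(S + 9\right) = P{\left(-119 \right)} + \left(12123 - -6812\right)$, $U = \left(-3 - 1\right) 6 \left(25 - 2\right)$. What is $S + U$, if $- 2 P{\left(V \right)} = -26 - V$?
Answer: $\frac{34411}{6} \approx 5735.2$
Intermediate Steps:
$P{\left(V \right)} = 13 + \frac{V}{2}$ ($P{\left(V \right)} = - \frac{-26 - V}{2} = 13 + \frac{V}{2}$)
$U = -552$ ($U = \left(-4\right) 6 \cdot 23 = \left(-24\right) 23 = -552$)
$S = \frac{37723}{6}$ ($S = -9 + \frac{\left(13 + \frac{1}{2} \left(-119\right)\right) + \left(12123 - -6812\right)}{3} = -9 + \frac{\left(13 - \frac{119}{2}\right) + \left(12123 + 6812\right)}{3} = -9 + \frac{- \frac{93}{2} + 18935}{3} = -9 + \frac{1}{3} \cdot \frac{37777}{2} = -9 + \frac{37777}{6} = \frac{37723}{6} \approx 6287.2$)
$S + U = \frac{37723}{6} - 552 = \frac{34411}{6}$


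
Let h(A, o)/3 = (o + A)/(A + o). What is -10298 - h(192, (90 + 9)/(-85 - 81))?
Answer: -10301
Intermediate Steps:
h(A, o) = 3 (h(A, o) = 3*((o + A)/(A + o)) = 3*((A + o)/(A + o)) = 3*1 = 3)
-10298 - h(192, (90 + 9)/(-85 - 81)) = -10298 - 1*3 = -10298 - 3 = -10301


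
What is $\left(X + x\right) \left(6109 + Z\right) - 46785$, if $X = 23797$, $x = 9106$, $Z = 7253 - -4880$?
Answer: $600169741$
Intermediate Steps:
$Z = 12133$ ($Z = 7253 + 4880 = 12133$)
$\left(X + x\right) \left(6109 + Z\right) - 46785 = \left(23797 + 9106\right) \left(6109 + 12133\right) - 46785 = 32903 \cdot 18242 - 46785 = 600216526 - 46785 = 600169741$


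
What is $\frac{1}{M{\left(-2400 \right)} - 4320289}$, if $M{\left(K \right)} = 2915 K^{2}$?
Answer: $\frac{1}{16786079711} \approx 5.9573 \cdot 10^{-11}$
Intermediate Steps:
$\frac{1}{M{\left(-2400 \right)} - 4320289} = \frac{1}{2915 \left(-2400\right)^{2} - 4320289} = \frac{1}{2915 \cdot 5760000 - 4320289} = \frac{1}{16790400000 - 4320289} = \frac{1}{16786079711}$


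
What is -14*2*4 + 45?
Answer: -67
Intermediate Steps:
-14*2*4 + 45 = -28*4 + 45 = -112 + 45 = -67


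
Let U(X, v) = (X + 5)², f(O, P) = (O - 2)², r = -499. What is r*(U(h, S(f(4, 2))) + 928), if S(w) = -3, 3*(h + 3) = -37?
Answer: -4647187/9 ≈ -5.1635e+5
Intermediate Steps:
f(O, P) = (-2 + O)²
h = -46/3 (h = -3 + (⅓)*(-37) = -3 - 37/3 = -46/3 ≈ -15.333)
U(X, v) = (5 + X)²
r*(U(h, S(f(4, 2))) + 928) = -499*((5 - 46/3)² + 928) = -499*((-31/3)² + 928) = -499*(961/9 + 928) = -499*9313/9 = -4647187/9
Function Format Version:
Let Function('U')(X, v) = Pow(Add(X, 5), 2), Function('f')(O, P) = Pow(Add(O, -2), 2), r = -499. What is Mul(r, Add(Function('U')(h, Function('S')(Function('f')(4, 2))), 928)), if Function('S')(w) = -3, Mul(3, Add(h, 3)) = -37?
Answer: Rational(-4647187, 9) ≈ -5.1635e+5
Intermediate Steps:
Function('f')(O, P) = Pow(Add(-2, O), 2)
h = Rational(-46, 3) (h = Add(-3, Mul(Rational(1, 3), -37)) = Add(-3, Rational(-37, 3)) = Rational(-46, 3) ≈ -15.333)
Function('U')(X, v) = Pow(Add(5, X), 2)
Mul(r, Add(Function('U')(h, Function('S')(Function('f')(4, 2))), 928)) = Mul(-499, Add(Pow(Add(5, Rational(-46, 3)), 2), 928)) = Mul(-499, Add(Pow(Rational(-31, 3), 2), 928)) = Mul(-499, Add(Rational(961, 9), 928)) = Mul(-499, Rational(9313, 9)) = Rational(-4647187, 9)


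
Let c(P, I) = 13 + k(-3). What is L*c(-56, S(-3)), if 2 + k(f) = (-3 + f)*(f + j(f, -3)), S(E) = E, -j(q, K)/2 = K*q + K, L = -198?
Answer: -19998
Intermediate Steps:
j(q, K) = -2*K - 2*K*q (j(q, K) = -2*(K*q + K) = -2*(K + K*q) = -2*K - 2*K*q)
k(f) = -2 + (-3 + f)*(6 + 7*f) (k(f) = -2 + (-3 + f)*(f - 2*(-3)*(1 + f)) = -2 + (-3 + f)*(f + (6 + 6*f)) = -2 + (-3 + f)*(6 + 7*f))
c(P, I) = 101 (c(P, I) = 13 + (-20 - 15*(-3) + 7*(-3)²) = 13 + (-20 + 45 + 7*9) = 13 + (-20 + 45 + 63) = 13 + 88 = 101)
L*c(-56, S(-3)) = -198*101 = -19998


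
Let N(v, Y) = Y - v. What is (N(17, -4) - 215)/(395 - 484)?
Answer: 236/89 ≈ 2.6517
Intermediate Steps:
(N(17, -4) - 215)/(395 - 484) = ((-4 - 1*17) - 215)/(395 - 484) = ((-4 - 17) - 215)/(-89) = (-21 - 215)*(-1/89) = -236*(-1/89) = 236/89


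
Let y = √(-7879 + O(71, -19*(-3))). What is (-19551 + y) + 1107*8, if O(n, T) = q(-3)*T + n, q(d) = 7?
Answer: -10695 + I*√7409 ≈ -10695.0 + 86.076*I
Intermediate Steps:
O(n, T) = n + 7*T (O(n, T) = 7*T + n = n + 7*T)
y = I*√7409 (y = √(-7879 + (71 + 7*(-19*(-3)))) = √(-7879 + (71 + 7*57)) = √(-7879 + (71 + 399)) = √(-7879 + 470) = √(-7409) = I*√7409 ≈ 86.076*I)
(-19551 + y) + 1107*8 = (-19551 + I*√7409) + 1107*8 = (-19551 + I*√7409) + 8856 = -10695 + I*√7409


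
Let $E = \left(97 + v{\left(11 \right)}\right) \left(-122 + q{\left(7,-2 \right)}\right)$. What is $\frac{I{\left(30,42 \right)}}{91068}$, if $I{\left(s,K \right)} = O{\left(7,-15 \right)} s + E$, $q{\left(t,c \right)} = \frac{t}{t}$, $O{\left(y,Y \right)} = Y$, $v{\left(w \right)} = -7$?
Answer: $- \frac{945}{7589} \approx -0.12452$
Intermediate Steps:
$q{\left(t,c \right)} = 1$
$E = -10890$ ($E = \left(97 - 7\right) \left(-122 + 1\right) = 90 \left(-121\right) = -10890$)
$I{\left(s,K \right)} = -10890 - 15 s$ ($I{\left(s,K \right)} = - 15 s - 10890 = -10890 - 15 s$)
$\frac{I{\left(30,42 \right)}}{91068} = \frac{-10890 - 450}{91068} = \left(-10890 - 450\right) \frac{1}{91068} = \left(-11340\right) \frac{1}{91068} = - \frac{945}{7589}$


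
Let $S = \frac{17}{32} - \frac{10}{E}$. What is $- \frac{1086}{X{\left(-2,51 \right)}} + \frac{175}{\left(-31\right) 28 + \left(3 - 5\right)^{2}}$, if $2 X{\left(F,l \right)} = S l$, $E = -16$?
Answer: $- \frac{20127227}{543456} \approx -37.036$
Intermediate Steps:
$S = \frac{37}{32}$ ($S = \frac{17}{32} - \frac{10}{-16} = 17 \cdot \frac{1}{32} - - \frac{5}{8} = \frac{17}{32} + \frac{5}{8} = \frac{37}{32} \approx 1.1563$)
$X{\left(F,l \right)} = \frac{37 l}{64}$ ($X{\left(F,l \right)} = \frac{\frac{37}{32} l}{2} = \frac{37 l}{64}$)
$- \frac{1086}{X{\left(-2,51 \right)}} + \frac{175}{\left(-31\right) 28 + \left(3 - 5\right)^{2}} = - \frac{1086}{\frac{37}{64} \cdot 51} + \frac{175}{\left(-31\right) 28 + \left(3 - 5\right)^{2}} = - \frac{1086}{\frac{1887}{64}} + \frac{175}{-868 + \left(3 - 5\right)^{2}} = \left(-1086\right) \frac{64}{1887} + \frac{175}{-868 + \left(-2\right)^{2}} = - \frac{23168}{629} + \frac{175}{-868 + 4} = - \frac{23168}{629} + \frac{175}{-864} = - \frac{23168}{629} + 175 \left(- \frac{1}{864}\right) = - \frac{23168}{629} - \frac{175}{864} = - \frac{20127227}{543456}$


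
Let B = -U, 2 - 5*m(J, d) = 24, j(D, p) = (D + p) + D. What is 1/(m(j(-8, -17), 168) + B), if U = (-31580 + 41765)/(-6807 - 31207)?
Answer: -190070/785383 ≈ -0.24201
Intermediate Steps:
j(D, p) = p + 2*D
U = -10185/38014 (U = 10185/(-38014) = 10185*(-1/38014) = -10185/38014 ≈ -0.26793)
m(J, d) = -22/5 (m(J, d) = ⅖ - ⅕*24 = ⅖ - 24/5 = -22/5)
B = 10185/38014 (B = -1*(-10185/38014) = 10185/38014 ≈ 0.26793)
1/(m(j(-8, -17), 168) + B) = 1/(-22/5 + 10185/38014) = 1/(-785383/190070) = -190070/785383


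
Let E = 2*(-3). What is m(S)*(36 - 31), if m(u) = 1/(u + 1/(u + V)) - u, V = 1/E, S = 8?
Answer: -15045/382 ≈ -39.385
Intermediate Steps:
E = -6
V = -⅙ (V = 1/(-6) = -⅙ ≈ -0.16667)
m(u) = 1/(u + 1/(-⅙ + u)) - u (m(u) = 1/(u + 1/(u - ⅙)) - u = 1/(u + 1/(-⅙ + u)) - u)
m(S)*(36 - 31) = ((-1 + 8² - 6*8³)/(6 - 1*8 + 6*8²))*(36 - 31) = ((-1 + 64 - 6*512)/(6 - 8 + 6*64))*5 = ((-1 + 64 - 3072)/(6 - 8 + 384))*5 = (-3009/382)*5 = ((1/382)*(-3009))*5 = -3009/382*5 = -15045/382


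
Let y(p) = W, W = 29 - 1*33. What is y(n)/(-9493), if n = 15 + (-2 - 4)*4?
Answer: 4/9493 ≈ 0.00042136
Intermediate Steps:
W = -4 (W = 29 - 33 = -4)
n = -9 (n = 15 - 6*4 = 15 - 24 = -9)
y(p) = -4
y(n)/(-9493) = -4/(-9493) = -4*(-1/9493) = 4/9493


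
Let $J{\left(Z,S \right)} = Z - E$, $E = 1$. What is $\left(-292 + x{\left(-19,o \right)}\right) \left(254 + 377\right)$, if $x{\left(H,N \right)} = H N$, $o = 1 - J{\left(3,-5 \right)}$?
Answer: $-172263$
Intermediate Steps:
$J{\left(Z,S \right)} = -1 + Z$ ($J{\left(Z,S \right)} = Z - 1 = -1 + Z$)
$o = -1$ ($o = 1 - \left(-1 + 3\right) = 1 - 2 = -1$)
$\left(-292 + x{\left(-19,o \right)}\right) \left(254 + 377\right) = \left(-292 - -19\right) \left(254 + 377\right) = \left(-292 + 19\right) 631 = \left(-273\right) 631 = -172263$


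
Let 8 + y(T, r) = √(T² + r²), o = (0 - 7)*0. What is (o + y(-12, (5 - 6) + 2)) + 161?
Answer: 153 + √145 ≈ 165.04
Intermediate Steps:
o = 0 (o = -7*0 = 0)
y(T, r) = -8 + √(T² + r²)
(o + y(-12, (5 - 6) + 2)) + 161 = (0 + (-8 + √((-12)² + ((5 - 6) + 2)²))) + 161 = (0 + (-8 + √(144 + (-1 + 2)²))) + 161 = (0 + (-8 + √(144 + 1²))) + 161 = (0 + (-8 + √(144 + 1))) + 161 = (0 + (-8 + √145)) + 161 = (-8 + √145) + 161 = 153 + √145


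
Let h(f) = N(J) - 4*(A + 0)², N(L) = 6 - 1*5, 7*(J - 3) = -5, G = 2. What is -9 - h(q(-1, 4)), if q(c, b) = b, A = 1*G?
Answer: 6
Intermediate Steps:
A = 2 (A = 1*2 = 2)
J = 16/7 (J = 3 + (⅐)*(-5) = 3 - 5/7 = 16/7 ≈ 2.2857)
N(L) = 1 (N(L) = 6 - 5 = 1)
h(f) = -15 (h(f) = 1 - 4*(2 + 0)² = 1 - 4*2² = 1 - 4*4 = 1 - 16 = -15)
-9 - h(q(-1, 4)) = -9 - 1*(-15) = -9 + 15 = 6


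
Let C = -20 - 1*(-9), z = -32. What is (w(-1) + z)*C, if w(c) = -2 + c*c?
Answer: 363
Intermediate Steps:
w(c) = -2 + c²
C = -11 (C = -20 + 9 = -11)
(w(-1) + z)*C = ((-2 + (-1)²) - 32)*(-11) = ((-2 + 1) - 32)*(-11) = (-1 - 32)*(-11) = -33*(-11) = 363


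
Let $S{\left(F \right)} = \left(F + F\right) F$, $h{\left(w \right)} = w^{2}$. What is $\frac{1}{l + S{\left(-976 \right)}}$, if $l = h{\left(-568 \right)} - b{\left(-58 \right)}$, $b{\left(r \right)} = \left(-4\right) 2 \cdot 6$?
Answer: $\frac{1}{2227824} \approx 4.4887 \cdot 10^{-7}$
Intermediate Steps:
$b{\left(r \right)} = -48$ ($b{\left(r \right)} = \left(-8\right) 6 = -48$)
$S{\left(F \right)} = 2 F^{2}$ ($S{\left(F \right)} = 2 F F = 2 F^{2}$)
$l = 322672$ ($l = \left(-568\right)^{2} - -48 = 322624 + 48 = 322672$)
$\frac{1}{l + S{\left(-976 \right)}} = \frac{1}{322672 + 2 \left(-976\right)^{2}} = \frac{1}{322672 + 2 \cdot 952576} = \frac{1}{322672 + 1905152} = \frac{1}{2227824}$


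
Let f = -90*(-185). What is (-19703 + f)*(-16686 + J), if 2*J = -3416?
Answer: 56156882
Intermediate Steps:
J = -1708 (J = (1/2)*(-3416) = -1708)
f = 16650
(-19703 + f)*(-16686 + J) = (-19703 + 16650)*(-16686 - 1708) = -3053*(-18394) = 56156882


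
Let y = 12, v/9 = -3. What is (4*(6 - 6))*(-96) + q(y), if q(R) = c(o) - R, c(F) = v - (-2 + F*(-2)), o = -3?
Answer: -43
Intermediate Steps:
v = -27 (v = 9*(-3) = -27)
c(F) = -25 + 2*F (c(F) = -27 - (-2 + F*(-2)) = -27 - (-2 - 2*F) = -27 + (2 + 2*F) = -25 + 2*F)
q(R) = -31 - R (q(R) = (-25 + 2*(-3)) - R = (-25 - 6) - R = -31 - R)
(4*(6 - 6))*(-96) + q(y) = (4*(6 - 6))*(-96) + (-31 - 1*12) = (4*0)*(-96) + (-31 - 12) = 0*(-96) - 43 = 0 - 43 = -43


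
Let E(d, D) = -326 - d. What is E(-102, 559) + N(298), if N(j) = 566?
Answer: 342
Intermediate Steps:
E(-102, 559) + N(298) = (-326 - 1*(-102)) + 566 = (-326 + 102) + 566 = -224 + 566 = 342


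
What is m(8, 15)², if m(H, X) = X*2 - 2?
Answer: 784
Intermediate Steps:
m(H, X) = -2 + 2*X (m(H, X) = 2*X - 2 = -2 + 2*X)
m(8, 15)² = (-2 + 2*15)² = (-2 + 30)² = 28² = 784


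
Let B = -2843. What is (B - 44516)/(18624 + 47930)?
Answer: -47359/66554 ≈ -0.71159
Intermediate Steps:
(B - 44516)/(18624 + 47930) = (-2843 - 44516)/(18624 + 47930) = -47359/66554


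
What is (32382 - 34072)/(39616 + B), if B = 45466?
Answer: -845/42541 ≈ -0.019863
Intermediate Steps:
(32382 - 34072)/(39616 + B) = (32382 - 34072)/(39616 + 45466) = -1690/85082 = -1690*1/85082 = -845/42541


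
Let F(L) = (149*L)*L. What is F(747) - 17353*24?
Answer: 82726869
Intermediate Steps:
F(L) = 149*L**2
F(747) - 17353*24 = 149*747**2 - 17353*24 = 149*558009 - 416472 = 83143341 - 416472 = 82726869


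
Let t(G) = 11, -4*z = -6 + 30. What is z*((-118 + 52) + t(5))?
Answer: 330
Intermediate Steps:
z = -6 (z = -(-6 + 30)/4 = -¼*24 = -6)
z*((-118 + 52) + t(5)) = -6*((-118 + 52) + 11) = -6*(-66 + 11) = -6*(-55) = 330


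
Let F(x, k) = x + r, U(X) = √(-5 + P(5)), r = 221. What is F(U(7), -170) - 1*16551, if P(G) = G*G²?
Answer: -16330 + 2*√30 ≈ -16319.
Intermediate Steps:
P(G) = G³
U(X) = 2*√30 (U(X) = √(-5 + 5³) = √(-5 + 125) = √120 = 2*√30)
F(x, k) = 221 + x (F(x, k) = x + 221 = 221 + x)
F(U(7), -170) - 1*16551 = (221 + 2*√30) - 1*16551 = (221 + 2*√30) - 16551 = -16330 + 2*√30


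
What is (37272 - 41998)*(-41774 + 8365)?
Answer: 157890934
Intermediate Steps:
(37272 - 41998)*(-41774 + 8365) = -4726*(-33409) = 157890934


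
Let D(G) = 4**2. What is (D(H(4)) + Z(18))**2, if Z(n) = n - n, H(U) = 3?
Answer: 256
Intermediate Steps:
Z(n) = 0
D(G) = 16
(D(H(4)) + Z(18))**2 = (16 + 0)**2 = 16**2 = 256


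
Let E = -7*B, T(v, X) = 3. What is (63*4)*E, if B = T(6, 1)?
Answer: -5292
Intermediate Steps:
B = 3
E = -21 (E = -7*3 = -21)
(63*4)*E = (63*4)*(-21) = 252*(-21) = -5292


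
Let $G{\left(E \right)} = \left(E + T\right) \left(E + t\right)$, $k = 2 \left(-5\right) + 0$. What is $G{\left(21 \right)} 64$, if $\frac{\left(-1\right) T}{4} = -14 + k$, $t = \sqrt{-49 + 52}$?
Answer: $157248 + 7488 \sqrt{3} \approx 1.7022 \cdot 10^{5}$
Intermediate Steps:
$t = \sqrt{3} \approx 1.732$
$k = -10$ ($k = -10 + 0 = -10$)
$T = 96$ ($T = - 4 \left(-14 - 10\right) = \left(-4\right) \left(-24\right) = 96$)
$G{\left(E \right)} = \left(96 + E\right) \left(E + \sqrt{3}\right)$ ($G{\left(E \right)} = \left(E + 96\right) \left(E + \sqrt{3}\right) = \left(96 + E\right) \left(E + \sqrt{3}\right)$)
$G{\left(21 \right)} 64 = \left(21^{2} + 96 \cdot 21 + 96 \sqrt{3} + 21 \sqrt{3}\right) 64 = \left(441 + 2016 + 96 \sqrt{3} + 21 \sqrt{3}\right) 64 = \left(2457 + 117 \sqrt{3}\right) 64 = 157248 + 7488 \sqrt{3}$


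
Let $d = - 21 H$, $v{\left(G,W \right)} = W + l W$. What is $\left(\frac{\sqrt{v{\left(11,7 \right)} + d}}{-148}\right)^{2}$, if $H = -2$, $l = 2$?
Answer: $\frac{63}{21904} \approx 0.0028762$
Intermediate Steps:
$v{\left(G,W \right)} = 3 W$ ($v{\left(G,W \right)} = W + 2 W = 3 W$)
$d = 42$ ($d = \left(-21\right) \left(-2\right) = 42$)
$\left(\frac{\sqrt{v{\left(11,7 \right)} + d}}{-148}\right)^{2} = \left(\frac{\sqrt{3 \cdot 7 + 42}}{-148}\right)^{2} = \left(\sqrt{21 + 42} \left(- \frac{1}{148}\right)\right)^{2} = \left(\sqrt{63} \left(- \frac{1}{148}\right)\right)^{2} = \left(3 \sqrt{7} \left(- \frac{1}{148}\right)\right)^{2} = \left(- \frac{3 \sqrt{7}}{148}\right)^{2} = \frac{63}{21904}$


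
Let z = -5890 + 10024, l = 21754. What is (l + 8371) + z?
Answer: 34259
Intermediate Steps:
z = 4134
(l + 8371) + z = (21754 + 8371) + 4134 = 30125 + 4134 = 34259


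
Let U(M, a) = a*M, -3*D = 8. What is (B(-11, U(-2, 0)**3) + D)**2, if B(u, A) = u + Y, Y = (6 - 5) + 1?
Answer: 1225/9 ≈ 136.11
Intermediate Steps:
D = -8/3 (D = -1/3*8 = -8/3 ≈ -2.6667)
Y = 2 (Y = 1 + 1 = 2)
U(M, a) = M*a
B(u, A) = 2 + u (B(u, A) = u + 2 = 2 + u)
(B(-11, U(-2, 0)**3) + D)**2 = ((2 - 11) - 8/3)**2 = (-9 - 8/3)**2 = (-35/3)**2 = 1225/9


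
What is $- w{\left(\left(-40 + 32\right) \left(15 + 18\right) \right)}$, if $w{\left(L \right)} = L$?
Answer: $264$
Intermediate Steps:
$- w{\left(\left(-40 + 32\right) \left(15 + 18\right) \right)} = - \left(-40 + 32\right) \left(15 + 18\right) = - \left(-8\right) 33 = \left(-1\right) \left(-264\right) = 264$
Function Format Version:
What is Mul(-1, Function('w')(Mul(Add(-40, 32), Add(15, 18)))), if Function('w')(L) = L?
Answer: 264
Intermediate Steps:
Mul(-1, Function('w')(Mul(Add(-40, 32), Add(15, 18)))) = Mul(-1, Mul(Add(-40, 32), Add(15, 18))) = Mul(-1, Mul(-8, 33)) = Mul(-1, -264) = 264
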